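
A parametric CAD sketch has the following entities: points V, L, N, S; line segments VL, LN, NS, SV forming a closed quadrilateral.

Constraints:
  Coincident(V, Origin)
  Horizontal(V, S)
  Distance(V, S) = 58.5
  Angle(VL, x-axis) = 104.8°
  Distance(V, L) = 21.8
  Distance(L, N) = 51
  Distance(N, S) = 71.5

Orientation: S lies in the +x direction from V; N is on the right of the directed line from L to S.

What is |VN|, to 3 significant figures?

30.6

Checks: |LN| = 51.00 ✓; |NS| = 71.50 ✓.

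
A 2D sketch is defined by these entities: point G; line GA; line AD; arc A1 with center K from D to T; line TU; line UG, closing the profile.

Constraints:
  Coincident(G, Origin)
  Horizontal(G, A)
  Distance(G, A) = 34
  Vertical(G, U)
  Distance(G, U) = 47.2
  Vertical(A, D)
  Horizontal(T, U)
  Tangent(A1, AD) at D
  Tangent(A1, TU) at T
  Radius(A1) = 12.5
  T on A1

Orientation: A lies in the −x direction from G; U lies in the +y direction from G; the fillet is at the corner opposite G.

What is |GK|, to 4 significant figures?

40.82

G and U share the same x with |GU| = 47.2 and U on the +y side, so U = (0.000, 47.20). The virtual corner opposite G is at (-34.00, 47.20). The tangent condition forces KD to be normal to AD and the tangent condition forces KT to be normal to TU, with radius 12.5, so the center K sits 12.5 in from both sides at K = (-21.50, 34.70). Then |GK| = |K − G| = 40.82.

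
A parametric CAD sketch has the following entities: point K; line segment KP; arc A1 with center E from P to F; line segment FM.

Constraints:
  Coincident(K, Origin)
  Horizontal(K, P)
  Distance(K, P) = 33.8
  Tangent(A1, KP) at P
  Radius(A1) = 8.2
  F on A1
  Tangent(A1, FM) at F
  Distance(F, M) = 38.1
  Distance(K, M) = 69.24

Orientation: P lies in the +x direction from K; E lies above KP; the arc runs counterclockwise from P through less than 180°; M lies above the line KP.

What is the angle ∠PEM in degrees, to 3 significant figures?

144°

Checks: |EF| = 8.200 ✓; ∠(EF, FM) = 90.00° ✓; |FM| = 38.10 ✓; |KM| = 69.24 ✓.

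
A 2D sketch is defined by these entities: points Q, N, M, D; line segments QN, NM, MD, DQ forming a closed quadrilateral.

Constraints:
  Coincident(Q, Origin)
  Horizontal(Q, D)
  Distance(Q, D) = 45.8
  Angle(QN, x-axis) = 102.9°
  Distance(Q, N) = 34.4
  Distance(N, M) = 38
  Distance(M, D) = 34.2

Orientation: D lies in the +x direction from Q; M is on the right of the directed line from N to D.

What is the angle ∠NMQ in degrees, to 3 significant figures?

63.4°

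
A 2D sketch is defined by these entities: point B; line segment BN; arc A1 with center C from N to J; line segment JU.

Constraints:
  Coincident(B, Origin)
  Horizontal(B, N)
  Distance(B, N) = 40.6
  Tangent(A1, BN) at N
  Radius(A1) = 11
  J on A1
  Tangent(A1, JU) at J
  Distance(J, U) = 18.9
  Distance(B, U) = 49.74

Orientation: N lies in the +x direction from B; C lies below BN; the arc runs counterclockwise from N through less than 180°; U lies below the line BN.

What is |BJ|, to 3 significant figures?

34.0

Checks: |CJ| = 11.00 ✓; ∠(CJ, JU) = 90.00° ✓; |JU| = 18.90 ✓; |BU| = 49.74 ✓.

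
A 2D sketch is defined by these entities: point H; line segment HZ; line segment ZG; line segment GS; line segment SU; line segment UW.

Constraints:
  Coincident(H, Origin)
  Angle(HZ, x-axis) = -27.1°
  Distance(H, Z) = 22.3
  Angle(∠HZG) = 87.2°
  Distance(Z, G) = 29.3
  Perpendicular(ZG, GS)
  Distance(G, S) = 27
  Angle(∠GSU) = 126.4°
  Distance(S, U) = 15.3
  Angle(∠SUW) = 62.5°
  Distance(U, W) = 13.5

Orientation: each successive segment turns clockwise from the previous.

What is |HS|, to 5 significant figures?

28.604

H is at the origin; HZ runs at -27.1° with length 22.3, so Z = (19.852, -10.159). ∠HZG = 87.2° gives ZG at -119.90° from the x-axis; with |ZG| = 29.3, G = (5.2461, -35.559). ZG is perpendicular to GS, so GS runs at 150.10°; with |GS| = 27.0, S = (-18.160, -22.100). Then |HS| = |S − H| = 28.604.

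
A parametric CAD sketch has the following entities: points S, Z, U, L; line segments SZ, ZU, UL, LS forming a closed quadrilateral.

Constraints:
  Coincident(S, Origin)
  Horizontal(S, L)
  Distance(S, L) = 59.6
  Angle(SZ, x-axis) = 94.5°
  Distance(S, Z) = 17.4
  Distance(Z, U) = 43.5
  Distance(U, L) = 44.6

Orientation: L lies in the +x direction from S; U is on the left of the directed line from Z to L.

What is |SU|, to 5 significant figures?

53.085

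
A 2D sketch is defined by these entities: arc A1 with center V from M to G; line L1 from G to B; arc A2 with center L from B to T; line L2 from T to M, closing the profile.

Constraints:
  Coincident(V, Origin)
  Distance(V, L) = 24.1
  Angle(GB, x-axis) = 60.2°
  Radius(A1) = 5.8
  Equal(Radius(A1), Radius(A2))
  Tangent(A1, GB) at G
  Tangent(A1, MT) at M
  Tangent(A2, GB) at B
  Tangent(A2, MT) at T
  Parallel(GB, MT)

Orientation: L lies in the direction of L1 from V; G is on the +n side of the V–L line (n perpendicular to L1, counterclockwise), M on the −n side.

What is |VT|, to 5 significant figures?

24.788

Tangency of A1 to both parallel lines with radius 5.8 puts G and M at V ± 5.8·n: G = (-5.0330, 2.8824), M = (5.0330, -2.8824). Equal radii place B and T the same way about L: B = L + 5.8·n = (6.9440, 23.796), T = L − 5.8·n = (17.010, 18.031). Then |VT| = |T − V| = 24.788.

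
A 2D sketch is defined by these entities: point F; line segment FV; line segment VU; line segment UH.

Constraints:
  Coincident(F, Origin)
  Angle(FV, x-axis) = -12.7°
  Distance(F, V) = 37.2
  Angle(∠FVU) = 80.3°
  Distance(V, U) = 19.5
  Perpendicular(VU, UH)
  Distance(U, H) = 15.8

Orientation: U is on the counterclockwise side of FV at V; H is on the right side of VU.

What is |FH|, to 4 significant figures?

54.11

∠FVU = 80.3°, so VU runs at -12.7° + (180° − 80.3°) = 87.00° from the x-axis; with |VU| = 19.5, U = V + 19.5·(cos 87.00°, sin 87.00°) = (37.31, 11.29). VU is perpendicular to UH; with |UH| = 15.8 on the right of VU, H = U + 15.8·(0.9986, -0.05234) = (53.09, 10.47). Then |FH| = |H − F| = 54.11.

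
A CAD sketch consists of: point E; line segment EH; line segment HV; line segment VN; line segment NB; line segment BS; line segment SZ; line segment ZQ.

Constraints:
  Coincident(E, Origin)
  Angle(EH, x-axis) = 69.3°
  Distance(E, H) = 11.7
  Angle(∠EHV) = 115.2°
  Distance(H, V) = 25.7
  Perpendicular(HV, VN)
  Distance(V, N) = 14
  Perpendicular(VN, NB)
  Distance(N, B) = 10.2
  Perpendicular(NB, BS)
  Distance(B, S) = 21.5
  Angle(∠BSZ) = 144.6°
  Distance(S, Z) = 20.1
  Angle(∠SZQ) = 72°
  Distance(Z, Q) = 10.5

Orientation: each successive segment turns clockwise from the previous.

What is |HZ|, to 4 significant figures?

36.16

NB ⟂ BS, so BS runs at 94.50°; with |BS| = 21.5, S = (19.00, 19.64). ∠BSZ = 144.6° gives SZ at 59.10° from the x-axis; with |SZ| = 20.1, Z = (29.32, 36.88). Then |HZ| = |Z − H| = 36.16.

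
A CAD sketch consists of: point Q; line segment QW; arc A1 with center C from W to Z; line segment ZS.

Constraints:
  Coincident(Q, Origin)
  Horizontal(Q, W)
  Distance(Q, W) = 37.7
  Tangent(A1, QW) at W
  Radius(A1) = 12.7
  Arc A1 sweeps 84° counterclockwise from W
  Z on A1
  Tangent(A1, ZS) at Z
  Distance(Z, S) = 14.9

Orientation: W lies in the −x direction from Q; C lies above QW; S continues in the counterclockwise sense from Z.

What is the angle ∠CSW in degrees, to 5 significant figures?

17.998°

Q is at the origin; QW is horizontal with |QW| = 37.7 and W on the −x side, so W = (-37.700, 0.0000). Tangency of A1 to QW means the radius CW is perpendicular to QW, so C = W + (0, 12.7) = (-37.700, 12.700). On A1, W sits at bearing -90° from C; an 84° counterclockwise sweep puts Z at bearing -6°, so Z = C + 12.7·(cos -6°, sin -6°) = (-25.070, 11.372). Tangency of A1 to ZS means the radius CZ is perpendicular to ZS, so ZS runs along (−sin -6°, cos -6°); with |ZS| = 14.9, S = (-23.512, 26.191). Then cos ∠CSW = SC·SW / (|SC||SW|), giving 17.998°.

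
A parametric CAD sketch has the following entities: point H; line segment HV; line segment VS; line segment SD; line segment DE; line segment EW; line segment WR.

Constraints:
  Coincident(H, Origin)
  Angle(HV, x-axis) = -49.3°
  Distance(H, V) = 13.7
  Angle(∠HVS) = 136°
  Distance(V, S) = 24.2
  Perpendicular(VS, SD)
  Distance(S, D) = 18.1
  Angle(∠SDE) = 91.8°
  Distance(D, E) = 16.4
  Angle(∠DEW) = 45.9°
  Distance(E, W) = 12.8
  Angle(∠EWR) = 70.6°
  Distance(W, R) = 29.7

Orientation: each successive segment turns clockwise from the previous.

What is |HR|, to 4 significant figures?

47.89

∠DEW = 45.9° gives EW at -45.60° from the x-axis; with |EW| = 12.8, W = (-1.144, -26.26). ∠EWR = 70.6° gives WR at -155.0° from the x-axis; with |WR| = 29.7, R = (-28.06, -38.81). Then |HR| = |R − H| = 47.89.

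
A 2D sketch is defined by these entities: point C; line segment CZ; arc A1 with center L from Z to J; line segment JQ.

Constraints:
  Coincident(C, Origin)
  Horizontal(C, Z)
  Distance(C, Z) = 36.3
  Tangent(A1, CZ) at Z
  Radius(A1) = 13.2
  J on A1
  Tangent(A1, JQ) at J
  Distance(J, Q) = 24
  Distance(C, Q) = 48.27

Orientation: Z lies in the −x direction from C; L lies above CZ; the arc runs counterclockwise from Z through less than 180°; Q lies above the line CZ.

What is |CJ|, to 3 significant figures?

28.2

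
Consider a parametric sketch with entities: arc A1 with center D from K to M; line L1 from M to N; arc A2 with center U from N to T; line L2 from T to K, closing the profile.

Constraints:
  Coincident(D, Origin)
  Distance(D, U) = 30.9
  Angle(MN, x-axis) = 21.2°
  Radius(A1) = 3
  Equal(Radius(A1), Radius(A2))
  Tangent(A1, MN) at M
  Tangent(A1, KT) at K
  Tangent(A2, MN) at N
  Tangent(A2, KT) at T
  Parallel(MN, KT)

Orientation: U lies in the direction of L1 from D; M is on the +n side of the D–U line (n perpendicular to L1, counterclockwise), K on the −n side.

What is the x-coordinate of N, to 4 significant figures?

27.72

The slot axis is L1's direction at 21.2°, so u = (cos 21.2°, sin 21.2°) = (0.9323, 0.3616) and n = (−sin 21.2°, cos 21.2°) = (-0.3616, 0.9323). D is at the origin and U lies 30.9 along u from D, so U = 30.9·u = (28.81, 11.17). Tangency of A1 to both parallel lines with radius 3.0 puts M and K at D ± 3.0·n: M = (-1.085, 2.797), K = (1.085, -2.797). Equal radii place N and T the same way about U: N = U + 3.0·n = (27.72, 13.97), T = U − 3.0·n = (29.89, 8.377). So N.x = 27.72.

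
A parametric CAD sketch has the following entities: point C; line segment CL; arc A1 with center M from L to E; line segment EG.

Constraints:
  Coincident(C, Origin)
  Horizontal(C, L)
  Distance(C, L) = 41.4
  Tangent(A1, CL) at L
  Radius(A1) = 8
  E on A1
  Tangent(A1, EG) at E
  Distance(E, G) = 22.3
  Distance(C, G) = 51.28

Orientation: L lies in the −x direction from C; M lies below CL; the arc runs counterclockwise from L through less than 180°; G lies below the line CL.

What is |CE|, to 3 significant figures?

50.0

C is at the origin; C and L share the same y with |CL| = 41.4 and L on the −x side, so L = (-41.4, 0.00). The tangent condition forces ML to be normal to CL, so M = L + (0, -8) = (-41.4, -8.00). Since ME ⟂ EG (tangency), |MG| = √(8.0² + 22.3²) = 23.7 regardless of where E sits on A1. So G lies on both circle(C, 51.28) and circle(M, 23.7); the below-CL intersection is G = (-40.3, -31.7). E is the foot of the tangent from G: E = (-48.8, -11.0).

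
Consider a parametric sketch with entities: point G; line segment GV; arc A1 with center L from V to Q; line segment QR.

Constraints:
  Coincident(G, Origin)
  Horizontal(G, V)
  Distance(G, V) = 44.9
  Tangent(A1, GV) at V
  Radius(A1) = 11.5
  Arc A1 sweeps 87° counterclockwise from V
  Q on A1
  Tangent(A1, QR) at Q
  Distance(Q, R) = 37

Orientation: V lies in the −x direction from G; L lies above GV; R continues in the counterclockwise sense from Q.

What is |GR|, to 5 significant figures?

57.274

On A1, V sits at bearing -90° from L; an 87° counterclockwise sweep puts Q at bearing -3°, so Q = L + 11.5·(cos -3°, sin -3°) = (-33.416, 10.898). Since A1 is tangent to QR there, LQ ⟂ QR, so QR runs along (−sin -3°, cos -3°); with |QR| = 37.0, R = (-31.479, 47.847). Then |GR| = |R − G| = 57.274.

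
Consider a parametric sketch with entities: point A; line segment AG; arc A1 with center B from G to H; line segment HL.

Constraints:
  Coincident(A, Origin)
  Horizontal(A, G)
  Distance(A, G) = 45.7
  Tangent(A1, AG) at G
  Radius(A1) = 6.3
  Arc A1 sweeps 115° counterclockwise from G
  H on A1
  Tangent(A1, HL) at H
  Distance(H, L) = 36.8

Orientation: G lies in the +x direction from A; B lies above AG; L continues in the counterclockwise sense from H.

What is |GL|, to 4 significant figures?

43.44

On A1, G sits at bearing -90° from B; a 115° counterclockwise sweep puts H at bearing 25°, so H = B + 6.3·(cos 25°, sin 25°) = (51.41, 8.962). Since A1 is tangent to HL there, BH ⟂ HL, so HL runs along (−sin 25°, cos 25°); with |HL| = 36.8, L = (35.86, 42.31). Then |GL| = |L − G| = 43.44.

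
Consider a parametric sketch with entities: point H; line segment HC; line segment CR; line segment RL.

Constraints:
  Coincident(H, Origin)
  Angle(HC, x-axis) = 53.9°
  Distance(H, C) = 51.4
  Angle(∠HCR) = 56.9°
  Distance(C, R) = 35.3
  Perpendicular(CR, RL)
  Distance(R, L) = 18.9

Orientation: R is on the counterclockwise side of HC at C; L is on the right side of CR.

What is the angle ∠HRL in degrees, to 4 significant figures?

170.5°

H is at the origin; HC runs at 53.9° with length 51.4, so C = 51.4·(cos 53.9°, sin 53.9°) = (30.28, 41.53). ∠HCR = 56.9°, so CR runs at 53.9° + (180° − 56.9°) = 177.0° from the x-axis; with |CR| = 35.3, R = C + 35.3·(cos 177.0°, sin 177.0°) = (-4.967, 43.38). CR ⟂ RL; with |RL| = 18.9 on the right of CR, L = R + 18.9·(0.05234, 0.9986) = (-3.978, 62.25). Then cos ∠HRL = RH·RL / (|RH||RL|), giving 170.5°.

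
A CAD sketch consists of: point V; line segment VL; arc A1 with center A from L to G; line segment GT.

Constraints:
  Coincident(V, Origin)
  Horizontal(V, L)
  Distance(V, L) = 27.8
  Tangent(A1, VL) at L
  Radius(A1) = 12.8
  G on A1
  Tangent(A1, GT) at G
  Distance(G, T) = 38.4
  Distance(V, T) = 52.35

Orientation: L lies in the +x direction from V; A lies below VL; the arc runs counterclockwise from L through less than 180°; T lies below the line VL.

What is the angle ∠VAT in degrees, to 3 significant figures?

93.8°

Checks: ∠(AL, LV) = 90.00° ✓; |AG| = 12.80 ✓; ∠(AG, GT) = 90.00° ✓; |GT| = 38.40 ✓; |VT| = 52.35 ✓.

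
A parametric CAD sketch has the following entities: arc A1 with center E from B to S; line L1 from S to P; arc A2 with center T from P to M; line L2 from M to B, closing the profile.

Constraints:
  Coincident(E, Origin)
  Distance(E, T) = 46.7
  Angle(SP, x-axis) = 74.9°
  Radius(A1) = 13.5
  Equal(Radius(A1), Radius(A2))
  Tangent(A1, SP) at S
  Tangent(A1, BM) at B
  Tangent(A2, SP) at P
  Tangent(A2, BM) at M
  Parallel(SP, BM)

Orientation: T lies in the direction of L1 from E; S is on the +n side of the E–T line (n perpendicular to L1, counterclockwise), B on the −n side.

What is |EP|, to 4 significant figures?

48.61

The slot axis is L1's direction at 74.9°, so u = (cos 74.9°, sin 74.9°) = (0.2605, 0.9655) and n = (−sin 74.9°, cos 74.9°) = (-0.9655, 0.2605). E is at the origin and T lies 46.7 along u from E, so T = 46.7·u = (12.17, 45.09). Tangency of A1 to both parallel lines with radius 13.5 puts S and B at E ± 13.5·n: S = (-13.03, 3.517), B = (13.03, -3.517). Equal radii place P and M the same way about T: P = T + 13.5·n = (-0.8683, 48.60), M = T − 13.5·n = (25.20, 41.57). Then |EP| = |P − E| = 48.61.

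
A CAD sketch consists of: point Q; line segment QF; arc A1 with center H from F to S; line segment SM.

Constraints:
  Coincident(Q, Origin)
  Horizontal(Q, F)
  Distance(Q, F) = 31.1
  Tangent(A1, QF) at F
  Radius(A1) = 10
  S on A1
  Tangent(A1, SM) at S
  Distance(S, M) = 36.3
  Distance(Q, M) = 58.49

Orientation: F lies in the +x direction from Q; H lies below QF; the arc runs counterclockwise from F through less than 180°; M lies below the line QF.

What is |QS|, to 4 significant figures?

25.51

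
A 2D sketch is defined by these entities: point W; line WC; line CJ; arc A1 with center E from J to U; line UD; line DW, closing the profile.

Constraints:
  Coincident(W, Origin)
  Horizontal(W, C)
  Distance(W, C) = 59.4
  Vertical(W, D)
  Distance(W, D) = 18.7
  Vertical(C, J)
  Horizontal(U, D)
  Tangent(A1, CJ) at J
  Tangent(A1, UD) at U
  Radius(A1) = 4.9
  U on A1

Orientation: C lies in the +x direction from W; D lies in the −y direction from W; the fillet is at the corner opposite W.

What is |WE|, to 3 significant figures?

56.2

W is at the origin; W and C share the same y with |WC| = 59.4 and C on the +x side, so C = (59.4, 0.00). WD is vertical with |WD| = 18.7 and D on the −y side, so D = (0.00, -18.7). The virtual corner opposite W is at (59.4, -18.7). The tangent condition forces EJ to be normal to CJ and tangency of A1 to UD means the radius EU is perpendicular to UD, with radius 4.9, so the center E sits 4.9 in from both sides at E = (54.5, -13.8). Then |WE| = |E − W| = 56.2.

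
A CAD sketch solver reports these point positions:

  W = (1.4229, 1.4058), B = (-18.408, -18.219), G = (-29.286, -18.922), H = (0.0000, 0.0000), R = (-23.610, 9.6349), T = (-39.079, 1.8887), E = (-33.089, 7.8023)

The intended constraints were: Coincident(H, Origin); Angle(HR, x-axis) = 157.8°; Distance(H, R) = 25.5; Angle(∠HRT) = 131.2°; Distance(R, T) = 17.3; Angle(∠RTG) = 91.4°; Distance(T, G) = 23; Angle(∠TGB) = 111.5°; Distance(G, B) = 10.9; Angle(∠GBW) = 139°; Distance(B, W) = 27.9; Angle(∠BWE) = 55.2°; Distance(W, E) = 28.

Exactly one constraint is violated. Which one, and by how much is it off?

Distance(W, E) = 28 — off by 7.10.

H = (0.00, 0.00) ✓; HR at 157.8° ✓; |HR| = 25.50 ✓; ∠HRT = 131.2° ✓; |RT| = 17.30 ✓; ∠RTG = 91.40° ✓; |TG| = 23.00 ✓; ∠TGB = 111.5° ✓; |GB| = 10.90 ✓; ∠GBW = 139.0° ✓; |BW| = 27.90 ✓; ∠BWE = 55.20° ✓; |WE| = 35.10 ✗.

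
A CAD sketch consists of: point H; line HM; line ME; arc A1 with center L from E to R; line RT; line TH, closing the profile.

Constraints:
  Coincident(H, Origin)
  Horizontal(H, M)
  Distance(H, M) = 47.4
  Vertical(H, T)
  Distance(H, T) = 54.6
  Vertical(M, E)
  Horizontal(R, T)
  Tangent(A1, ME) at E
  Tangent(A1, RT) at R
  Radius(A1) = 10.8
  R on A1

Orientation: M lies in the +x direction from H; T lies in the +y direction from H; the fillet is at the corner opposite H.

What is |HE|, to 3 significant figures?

64.5

H is at the origin; HM is horizontal with |HM| = 47.4 and M on the +x side, so M = (47.4, 0.00). H and T share the same x with |HT| = 54.6 and T on the +y side, so T = (0.00, 54.6). The virtual corner opposite H is at (47.4, 54.6). Since A1 is tangent to ME there, LE ⟂ ME and tangency of A1 to RT means the radius LR is perpendicular to RT, with radius 10.8, so the center L sits 10.8 in from both sides at L = (36.6, 43.8). That places the tangent points at E = (47.4, 43.8) on ME and R = (36.6, 54.6) on RT. Then |HE| = |E − H| = 64.5.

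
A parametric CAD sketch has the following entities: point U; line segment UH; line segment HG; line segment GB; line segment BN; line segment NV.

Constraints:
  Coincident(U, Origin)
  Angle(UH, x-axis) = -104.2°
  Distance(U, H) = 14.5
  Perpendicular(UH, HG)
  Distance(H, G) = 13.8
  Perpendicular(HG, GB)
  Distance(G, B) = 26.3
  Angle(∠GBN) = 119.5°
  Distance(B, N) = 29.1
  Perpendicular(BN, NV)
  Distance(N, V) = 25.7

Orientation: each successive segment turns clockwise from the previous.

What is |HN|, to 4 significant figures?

42.23

HG ⟂ GB, so GB runs at 75.80°; with |GB| = 26.3, B = (-10.48, 14.82). ∠GBN = 119.5° gives BN at 15.30° from the x-axis; with |BN| = 29.1, N = (17.58, 22.50). Then |HN| = |N − H| = 42.23.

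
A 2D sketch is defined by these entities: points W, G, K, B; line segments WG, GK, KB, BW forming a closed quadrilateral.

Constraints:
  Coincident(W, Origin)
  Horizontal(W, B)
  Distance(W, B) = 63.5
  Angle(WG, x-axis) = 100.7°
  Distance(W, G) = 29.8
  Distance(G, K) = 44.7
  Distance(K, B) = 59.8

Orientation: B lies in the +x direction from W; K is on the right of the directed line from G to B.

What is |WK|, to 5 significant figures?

15.059

W is at the origin; WB is horizontal with |WB| = 63.5 and B in +x, so B = (63.5, 0). WG runs at 100.7° with |WG| = 29.8, so G = (-5.5329, 29.282). K is determined by |GK| = 44.7 and |KB| = 59.8 together: it lies at the intersection of circle(G, 44.7) and circle(B, 59.8). With |GB| = 74.986, the foot of the radical line on GB is 26.972 from G and the perpendicular offset is √(44.7² − 26.972²) = 35.646. Taking the right-of-GB solution: K = (5.3778, -14.066).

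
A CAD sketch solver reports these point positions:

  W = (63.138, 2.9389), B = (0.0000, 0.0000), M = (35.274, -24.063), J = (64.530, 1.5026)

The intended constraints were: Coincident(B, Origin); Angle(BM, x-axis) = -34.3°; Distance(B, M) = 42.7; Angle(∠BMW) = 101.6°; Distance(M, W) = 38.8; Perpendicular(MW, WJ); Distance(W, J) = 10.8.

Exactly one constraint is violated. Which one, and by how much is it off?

Distance(W, J) = 10.8 — off by 8.80.

B = (0.00, 0.00) ✓; BM at -34.30° ✓; |BM| = 42.70 ✓; ∠BMW = 101.6° ✓; |MW| = 38.80 ✓; ∠(MW, WJ) = 90.00° ✓; |WJ| = 2.000 ✗.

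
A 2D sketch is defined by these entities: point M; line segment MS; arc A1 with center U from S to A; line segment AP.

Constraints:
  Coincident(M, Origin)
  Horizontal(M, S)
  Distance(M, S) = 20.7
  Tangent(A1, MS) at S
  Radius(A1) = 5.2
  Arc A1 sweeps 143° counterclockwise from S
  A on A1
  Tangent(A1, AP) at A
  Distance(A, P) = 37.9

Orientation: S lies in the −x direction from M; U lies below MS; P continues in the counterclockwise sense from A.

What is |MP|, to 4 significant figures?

32.80

On A1, S sits at bearing 90° from U; a 143° counterclockwise sweep puts A at bearing 233°, so A = U + 5.2·(cos 233°, sin 233°) = (-23.83, -9.353). Tangency of A1 to AP means the radius UA is perpendicular to AP, so AP runs along (−sin 233°, cos 233°); with |AP| = 37.9, P = (6.439, -32.16). Then |MP| = |P − M| = 32.80.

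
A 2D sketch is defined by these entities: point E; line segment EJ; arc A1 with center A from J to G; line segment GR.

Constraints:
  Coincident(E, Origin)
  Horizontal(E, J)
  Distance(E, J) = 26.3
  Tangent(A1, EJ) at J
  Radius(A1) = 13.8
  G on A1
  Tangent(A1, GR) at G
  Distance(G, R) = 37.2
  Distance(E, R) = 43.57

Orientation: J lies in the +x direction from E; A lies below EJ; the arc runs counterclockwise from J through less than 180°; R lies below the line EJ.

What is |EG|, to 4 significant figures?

16.07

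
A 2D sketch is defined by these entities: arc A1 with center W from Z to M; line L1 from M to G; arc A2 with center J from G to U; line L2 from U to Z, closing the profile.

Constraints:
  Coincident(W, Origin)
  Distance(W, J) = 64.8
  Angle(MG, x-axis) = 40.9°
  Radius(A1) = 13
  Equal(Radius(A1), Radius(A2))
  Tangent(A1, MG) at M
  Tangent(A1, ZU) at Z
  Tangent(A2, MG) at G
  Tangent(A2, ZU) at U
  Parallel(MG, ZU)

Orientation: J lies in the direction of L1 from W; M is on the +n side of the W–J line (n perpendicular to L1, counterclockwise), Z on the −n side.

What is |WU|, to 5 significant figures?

66.091

The slot axis is L1's direction at 40.9°, so u = (cos 40.9°, sin 40.9°) = (0.75585, 0.65474) and n = (−sin 40.9°, cos 40.9°) = (-0.65474, 0.75585). W is at the origin and J lies 64.8 along u from W, so J = 64.8·u = (48.979, 42.427). Tangency of A1 to both parallel lines with radius 13.0 puts M and Z at W ± 13.0·n: M = (-8.5116, 9.8261), Z = (8.5116, -9.8261). Equal radii place G and U the same way about J: G = J + 13.0·n = (40.468, 52.253), U = J − 13.0·n = (57.491, 32.601). Then |WU| = |U − W| = 66.091.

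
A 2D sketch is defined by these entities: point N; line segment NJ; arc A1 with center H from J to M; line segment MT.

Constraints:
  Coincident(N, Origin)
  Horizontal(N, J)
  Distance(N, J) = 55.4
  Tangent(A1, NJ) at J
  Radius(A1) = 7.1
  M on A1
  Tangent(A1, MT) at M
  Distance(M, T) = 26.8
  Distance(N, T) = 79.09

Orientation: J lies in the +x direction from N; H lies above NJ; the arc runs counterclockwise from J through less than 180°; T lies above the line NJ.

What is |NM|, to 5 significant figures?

61.803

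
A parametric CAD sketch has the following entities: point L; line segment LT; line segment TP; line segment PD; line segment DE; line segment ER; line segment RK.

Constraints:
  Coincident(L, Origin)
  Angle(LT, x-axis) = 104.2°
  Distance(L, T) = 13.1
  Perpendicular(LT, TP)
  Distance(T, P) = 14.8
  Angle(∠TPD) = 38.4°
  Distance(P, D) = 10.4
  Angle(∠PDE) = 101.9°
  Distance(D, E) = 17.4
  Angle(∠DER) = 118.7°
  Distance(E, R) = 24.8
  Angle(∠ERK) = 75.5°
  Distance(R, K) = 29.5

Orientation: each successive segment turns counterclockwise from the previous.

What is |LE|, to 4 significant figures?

18.99

L is at the origin; LT runs at 104.2° with length 13.1, so T = (-3.214, 12.70). The perpendicularity gives TP at right angles to LT, so TP runs at -165.8°; with |TP| = 14.8, P = (-17.56, 9.069). ∠TPD = 38.4° gives PD at -24.20° from the x-axis; with |PD| = 10.4, D = (-8.075, 4.806). ∠PDE = 101.9° gives DE at 53.90° from the x-axis; with |DE| = 17.4, E = (2.177, 18.87). Then |LE| = |E − L| = 18.99.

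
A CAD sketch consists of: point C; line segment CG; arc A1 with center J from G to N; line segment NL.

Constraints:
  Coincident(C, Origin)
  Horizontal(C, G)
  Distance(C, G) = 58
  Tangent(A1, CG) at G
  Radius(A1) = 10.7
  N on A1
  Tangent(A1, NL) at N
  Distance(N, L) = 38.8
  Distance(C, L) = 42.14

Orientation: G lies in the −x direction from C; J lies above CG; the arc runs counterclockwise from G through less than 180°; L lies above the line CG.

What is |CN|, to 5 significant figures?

49.891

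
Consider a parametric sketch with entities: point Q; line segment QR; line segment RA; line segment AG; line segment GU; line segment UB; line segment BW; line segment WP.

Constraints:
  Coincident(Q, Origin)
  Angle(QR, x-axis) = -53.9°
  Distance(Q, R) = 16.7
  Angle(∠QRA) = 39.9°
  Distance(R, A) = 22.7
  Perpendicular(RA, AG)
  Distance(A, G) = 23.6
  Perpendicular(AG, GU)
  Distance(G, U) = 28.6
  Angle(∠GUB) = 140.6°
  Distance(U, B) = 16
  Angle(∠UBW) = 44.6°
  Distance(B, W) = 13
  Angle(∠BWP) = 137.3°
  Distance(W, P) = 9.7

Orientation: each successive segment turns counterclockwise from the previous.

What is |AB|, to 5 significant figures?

43.114

Q is at the origin; QR runs at -53.9° with length 16.7, so R = (9.8396, -13.493). ∠QRA = 39.9° gives RA at 86.200° from the x-axis; with |RA| = 22.7, A = (11.344, 9.1567). The perpendicularity gives AG at right angles to RA, so AG runs at 176.20°; with |AG| = 23.6, G = (-12.204, 10.721). AG ⟂ GU, so GU runs at -93.800°; with |GU| = 28.6, U = (-14.100, -17.816). ∠GUB = 140.6° gives UB at -54.400° from the x-axis; with |UB| = 16.0, B = (-4.7856, -30.826). Then |AB| = |B − A| = 43.114.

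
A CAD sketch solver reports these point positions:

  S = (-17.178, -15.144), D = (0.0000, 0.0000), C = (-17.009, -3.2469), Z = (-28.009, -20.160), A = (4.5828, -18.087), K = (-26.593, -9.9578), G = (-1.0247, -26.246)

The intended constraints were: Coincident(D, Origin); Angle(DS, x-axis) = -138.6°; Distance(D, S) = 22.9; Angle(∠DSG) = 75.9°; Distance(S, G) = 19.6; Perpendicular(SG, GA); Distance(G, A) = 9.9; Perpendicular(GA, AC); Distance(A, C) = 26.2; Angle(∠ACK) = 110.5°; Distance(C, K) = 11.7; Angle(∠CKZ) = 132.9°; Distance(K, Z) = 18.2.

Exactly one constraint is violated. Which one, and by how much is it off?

Distance(K, Z) = 18.2 — off by 7.90.

D = (0.00, 0.00) ✓; DS at -138.6° ✓; |DS| = 22.90 ✓; ∠DSG = 75.90° ✓; |SG| = 19.60 ✓; ∠(SG, GA) = 90.00° ✓; |GA| = 9.900 ✓; ∠(GA, AC) = 90.00° ✓; |AC| = 26.20 ✓; ∠ACK = 110.5° ✓; |CK| = 11.70 ✓; ∠CKZ = 132.9° ✓; |KZ| = 10.30 ✗.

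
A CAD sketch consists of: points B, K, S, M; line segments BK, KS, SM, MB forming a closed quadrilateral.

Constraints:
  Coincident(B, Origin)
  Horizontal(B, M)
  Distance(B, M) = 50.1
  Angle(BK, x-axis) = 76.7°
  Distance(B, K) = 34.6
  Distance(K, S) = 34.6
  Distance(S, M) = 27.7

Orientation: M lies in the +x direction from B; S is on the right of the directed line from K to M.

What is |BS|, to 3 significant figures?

22.6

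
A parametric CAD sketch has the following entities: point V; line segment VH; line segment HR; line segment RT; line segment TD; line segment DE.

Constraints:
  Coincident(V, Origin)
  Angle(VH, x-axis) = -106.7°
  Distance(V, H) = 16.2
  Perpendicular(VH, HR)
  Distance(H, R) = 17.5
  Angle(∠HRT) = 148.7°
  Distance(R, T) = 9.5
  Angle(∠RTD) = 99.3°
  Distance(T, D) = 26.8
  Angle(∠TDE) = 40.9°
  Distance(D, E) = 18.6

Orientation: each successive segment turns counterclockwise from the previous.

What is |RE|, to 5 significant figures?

14.549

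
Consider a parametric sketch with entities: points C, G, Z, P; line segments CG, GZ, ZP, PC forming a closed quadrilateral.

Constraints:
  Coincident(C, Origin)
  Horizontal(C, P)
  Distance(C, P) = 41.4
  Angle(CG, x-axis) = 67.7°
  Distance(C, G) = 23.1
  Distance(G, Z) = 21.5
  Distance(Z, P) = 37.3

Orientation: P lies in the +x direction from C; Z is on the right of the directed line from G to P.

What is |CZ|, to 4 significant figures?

4.120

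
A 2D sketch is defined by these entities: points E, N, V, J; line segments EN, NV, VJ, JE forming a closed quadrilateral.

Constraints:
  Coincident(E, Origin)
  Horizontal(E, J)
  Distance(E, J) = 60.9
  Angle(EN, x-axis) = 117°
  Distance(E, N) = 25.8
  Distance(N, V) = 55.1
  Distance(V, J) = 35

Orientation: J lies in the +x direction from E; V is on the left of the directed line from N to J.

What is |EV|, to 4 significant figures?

52.40

Checks: |NV| = 55.10 ✓; |VJ| = 35.00 ✓.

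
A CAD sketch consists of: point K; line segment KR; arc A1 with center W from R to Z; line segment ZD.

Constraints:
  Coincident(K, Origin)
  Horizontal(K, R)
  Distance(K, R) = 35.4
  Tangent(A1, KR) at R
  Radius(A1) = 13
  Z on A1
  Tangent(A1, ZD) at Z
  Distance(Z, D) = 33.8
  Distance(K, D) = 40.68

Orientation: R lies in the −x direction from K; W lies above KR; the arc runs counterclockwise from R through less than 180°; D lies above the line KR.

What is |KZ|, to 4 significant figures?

24.73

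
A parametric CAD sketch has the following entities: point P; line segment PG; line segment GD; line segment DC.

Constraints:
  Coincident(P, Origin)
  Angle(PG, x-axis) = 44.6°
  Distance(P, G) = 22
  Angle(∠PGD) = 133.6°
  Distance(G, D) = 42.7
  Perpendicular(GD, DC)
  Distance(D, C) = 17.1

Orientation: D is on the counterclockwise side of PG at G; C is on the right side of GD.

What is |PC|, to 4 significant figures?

66.64

P is at the origin; PG runs at 44.6° with length 22.0, so G = 22.0·(cos 44.6°, sin 44.6°) = (15.66, 15.45). ∠PGD = 133.6°, so GD runs at 44.6° + (180° − 133.6°) = 91.00° from the x-axis; with |GD| = 42.7, D = G + 42.7·(cos 91.00°, sin 91.00°) = (14.92, 58.14). GD ⟂ DC; with |DC| = 17.1 on the right of GD, C = D + 17.1·(0.9998, 0.01745) = (32.02, 58.44). Then |PC| = |C − P| = 66.64.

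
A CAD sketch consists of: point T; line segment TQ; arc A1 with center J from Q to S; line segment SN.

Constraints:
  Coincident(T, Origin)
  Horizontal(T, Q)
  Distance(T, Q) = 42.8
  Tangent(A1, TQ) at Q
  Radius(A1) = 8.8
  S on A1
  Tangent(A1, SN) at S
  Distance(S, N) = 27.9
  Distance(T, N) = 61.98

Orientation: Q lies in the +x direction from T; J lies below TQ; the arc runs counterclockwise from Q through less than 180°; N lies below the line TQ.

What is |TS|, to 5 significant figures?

37.668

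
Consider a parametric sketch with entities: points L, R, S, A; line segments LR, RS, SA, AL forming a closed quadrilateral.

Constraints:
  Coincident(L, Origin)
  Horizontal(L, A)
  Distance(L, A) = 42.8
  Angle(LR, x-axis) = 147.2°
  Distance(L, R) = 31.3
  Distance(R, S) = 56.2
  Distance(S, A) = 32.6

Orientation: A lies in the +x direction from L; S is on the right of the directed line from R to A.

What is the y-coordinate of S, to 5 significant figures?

-19.366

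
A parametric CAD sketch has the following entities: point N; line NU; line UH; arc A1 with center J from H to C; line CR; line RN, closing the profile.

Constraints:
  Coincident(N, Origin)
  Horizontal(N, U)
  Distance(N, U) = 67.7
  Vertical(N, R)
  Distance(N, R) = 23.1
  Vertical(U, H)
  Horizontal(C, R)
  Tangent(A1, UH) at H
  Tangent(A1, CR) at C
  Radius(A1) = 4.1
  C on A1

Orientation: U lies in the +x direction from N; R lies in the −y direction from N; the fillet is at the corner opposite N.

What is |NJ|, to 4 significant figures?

66.38

N and R share the same x with |NR| = 23.1 and R on the −y side, so R = (0.000, -23.10). The virtual corner opposite N is at (67.70, -23.10). Tangency of A1 to UH means the radius JH is perpendicular to UH and tangency of A1 to CR means the radius JC is perpendicular to CR, with radius 4.1, so the center J sits 4.1 in from both sides at J = (63.60, -19.00). Then |NJ| = |J − N| = 66.38.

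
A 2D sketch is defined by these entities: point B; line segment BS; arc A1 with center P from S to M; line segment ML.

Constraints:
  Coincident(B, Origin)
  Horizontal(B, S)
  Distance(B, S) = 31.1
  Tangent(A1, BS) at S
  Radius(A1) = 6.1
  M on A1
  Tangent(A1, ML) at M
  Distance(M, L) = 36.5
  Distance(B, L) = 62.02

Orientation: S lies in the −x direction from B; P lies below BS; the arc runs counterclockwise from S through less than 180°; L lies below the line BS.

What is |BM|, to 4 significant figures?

37.13

Checks: |PM| = 6.100 ✓; ∠(PM, ML) = 90.00° ✓; |ML| = 36.50 ✓; |BL| = 62.02 ✓.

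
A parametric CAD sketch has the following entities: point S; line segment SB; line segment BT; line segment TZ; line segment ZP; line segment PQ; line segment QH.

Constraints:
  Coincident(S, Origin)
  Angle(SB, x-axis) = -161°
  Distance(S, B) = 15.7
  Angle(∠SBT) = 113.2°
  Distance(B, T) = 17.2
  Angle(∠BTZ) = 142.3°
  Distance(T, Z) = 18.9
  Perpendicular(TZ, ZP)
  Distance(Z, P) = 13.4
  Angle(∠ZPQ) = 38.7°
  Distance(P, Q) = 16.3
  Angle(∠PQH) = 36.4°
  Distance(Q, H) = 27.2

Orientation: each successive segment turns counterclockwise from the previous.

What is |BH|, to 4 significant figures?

48.69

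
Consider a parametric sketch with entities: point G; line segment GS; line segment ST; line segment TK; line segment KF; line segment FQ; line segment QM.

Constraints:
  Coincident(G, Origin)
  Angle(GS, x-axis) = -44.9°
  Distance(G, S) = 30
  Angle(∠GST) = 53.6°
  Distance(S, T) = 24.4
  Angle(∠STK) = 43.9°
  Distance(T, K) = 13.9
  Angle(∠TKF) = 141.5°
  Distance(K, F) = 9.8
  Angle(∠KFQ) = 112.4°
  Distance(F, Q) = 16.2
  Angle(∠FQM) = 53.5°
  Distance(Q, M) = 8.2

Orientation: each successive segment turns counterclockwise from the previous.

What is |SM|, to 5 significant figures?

5.7628

G is at the origin; GS runs at -44.9° with length 30.0, so S = (21.250, -21.176). ∠GST = 53.6° gives ST at 81.500° from the x-axis; with |ST| = 24.4, T = (24.857, 2.9558). ∠STK = 43.9° gives TK at -142.40° from the x-axis; with |TK| = 13.9, K = (13.844, -5.5252). ∠TKF = 141.5° gives KF at -103.90° from the x-axis; with |KF| = 9.8, F = (11.490, -15.038). ∠KFQ = 112.4° gives FQ at -36.300° from the x-axis; with |FQ| = 16.2, Q = (24.546, -24.629). ∠FQM = 53.5° gives QM at 90.200° from the x-axis; with |QM| = 8.2, M = (24.517, -16.429). Then |SM| = |M − S| = 5.7628.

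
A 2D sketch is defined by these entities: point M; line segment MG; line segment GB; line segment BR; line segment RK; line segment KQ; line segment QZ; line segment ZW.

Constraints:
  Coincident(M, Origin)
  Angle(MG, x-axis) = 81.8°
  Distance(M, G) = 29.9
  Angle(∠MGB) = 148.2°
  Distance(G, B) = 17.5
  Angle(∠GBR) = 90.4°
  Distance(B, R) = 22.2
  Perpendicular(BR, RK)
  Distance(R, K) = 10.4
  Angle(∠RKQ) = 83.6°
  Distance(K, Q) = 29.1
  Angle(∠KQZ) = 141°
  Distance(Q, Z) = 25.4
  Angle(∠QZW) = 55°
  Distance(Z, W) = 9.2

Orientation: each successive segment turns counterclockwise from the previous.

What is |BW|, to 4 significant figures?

19.88

∠KQZ = 141.0° gives QZ at 68.60° from the x-axis; with |QZ| = 25.4, Z = (15.52, 65.35). ∠QZW = 55.0° gives ZW at -166.4° from the x-axis; with |ZW| = 9.2, W = (6.579, 63.19). Then |BW| = |W − B| = 19.88.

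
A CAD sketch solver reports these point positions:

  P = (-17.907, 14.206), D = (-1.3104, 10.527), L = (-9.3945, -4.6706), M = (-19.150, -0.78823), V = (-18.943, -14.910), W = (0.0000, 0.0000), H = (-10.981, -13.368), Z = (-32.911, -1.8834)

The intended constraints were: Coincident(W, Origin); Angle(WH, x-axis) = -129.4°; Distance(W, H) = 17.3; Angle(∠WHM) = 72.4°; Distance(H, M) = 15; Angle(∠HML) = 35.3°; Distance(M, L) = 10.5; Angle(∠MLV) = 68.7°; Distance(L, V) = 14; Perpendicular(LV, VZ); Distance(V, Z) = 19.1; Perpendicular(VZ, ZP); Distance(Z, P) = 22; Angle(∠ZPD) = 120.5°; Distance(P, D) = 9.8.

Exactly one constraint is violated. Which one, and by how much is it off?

Distance(P, D) = 9.8 — off by 7.20.

W = (0.00, 0.00) ✓; WH at -129.4° ✓; |WH| = 17.30 ✓; ∠WHM = 72.40° ✓; |HM| = 15.00 ✓; ∠HML = 35.30° ✓; |ML| = 10.50 ✓; ∠MLV = 68.70° ✓; |LV| = 14.00 ✓; ∠(LV, VZ) = 90.00° ✓; |VZ| = 19.10 ✓; ∠(VZ, ZP) = 90.00° ✓; |ZP| = 22.00 ✓; ∠ZPD = 120.5° ✓; |PD| = 17.00 ✗.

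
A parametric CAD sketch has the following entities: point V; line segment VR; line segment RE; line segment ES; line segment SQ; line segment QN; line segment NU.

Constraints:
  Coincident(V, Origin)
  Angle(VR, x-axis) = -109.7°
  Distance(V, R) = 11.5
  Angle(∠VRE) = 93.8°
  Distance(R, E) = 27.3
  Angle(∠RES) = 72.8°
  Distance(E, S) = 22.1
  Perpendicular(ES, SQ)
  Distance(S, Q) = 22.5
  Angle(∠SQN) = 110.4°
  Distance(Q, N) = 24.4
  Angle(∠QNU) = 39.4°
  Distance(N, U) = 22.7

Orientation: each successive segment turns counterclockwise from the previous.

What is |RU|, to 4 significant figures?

14.92

V is at the origin; VR runs at -109.7° with length 11.5, so R = (-3.877, -10.83). ∠VRE = 93.8° gives RE at -23.50° from the x-axis; with |RE| = 27.3, E = (21.16, -21.71). ∠RES = 72.8° gives ES at 83.70° from the x-axis; with |ES| = 22.1, S = (23.58, 0.2538). ES is perpendicular to SQ, so SQ runs at 173.7°; with |SQ| = 22.5, Q = (1.220, 2.723). ∠SQN = 110.4° gives QN at -116.7° from the x-axis; with |QN| = 24.4, N = (-9.743, -19.08). ∠QNU = 39.4° gives NU at 23.90° from the x-axis; with |NU| = 22.7, U = (11.01, -9.879). Then |RU| = |U − R| = 14.92.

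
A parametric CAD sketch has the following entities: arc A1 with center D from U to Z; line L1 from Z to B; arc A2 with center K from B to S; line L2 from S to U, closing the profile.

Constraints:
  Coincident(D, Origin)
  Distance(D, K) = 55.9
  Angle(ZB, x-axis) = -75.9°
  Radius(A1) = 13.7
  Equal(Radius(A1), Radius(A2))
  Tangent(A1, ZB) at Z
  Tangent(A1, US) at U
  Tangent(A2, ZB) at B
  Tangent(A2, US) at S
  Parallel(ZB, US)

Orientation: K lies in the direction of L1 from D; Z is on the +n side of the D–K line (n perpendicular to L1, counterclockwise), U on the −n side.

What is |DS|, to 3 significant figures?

57.6

The slot axis is L1's direction at -75.9°, so u = (cos -75.9°, sin -75.9°) = (0.244, -0.970) and n = (−sin -75.9°, cos -75.9°) = (0.970, 0.244). D is at the origin and K lies 55.9 along u from D, so K = 55.9·u = (13.6, -54.2). Tangency of A1 to both parallel lines with radius 13.7 puts Z and U at D ± 13.7·n: Z = (13.3, 3.34), U = (-13.3, -3.34). Equal radii place B and S the same way about K: B = K + 13.7·n = (26.9, -50.9), S = K − 13.7·n = (0.331, -57.6). Then |DS| = |S − D| = 57.6.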